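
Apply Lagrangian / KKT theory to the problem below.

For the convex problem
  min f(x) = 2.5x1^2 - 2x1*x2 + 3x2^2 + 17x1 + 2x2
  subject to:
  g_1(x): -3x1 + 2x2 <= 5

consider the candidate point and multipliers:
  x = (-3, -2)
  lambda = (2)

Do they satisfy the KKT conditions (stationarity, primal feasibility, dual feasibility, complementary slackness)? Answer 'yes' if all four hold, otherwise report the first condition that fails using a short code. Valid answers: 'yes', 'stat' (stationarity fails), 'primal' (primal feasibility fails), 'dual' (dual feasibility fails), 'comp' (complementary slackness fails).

Gradient of f: grad f(x) = Q x + c = (6, -4)
Constraint values g_i(x) = a_i^T x - b_i:
  g_1((-3, -2)) = 0
Stationarity residual: grad f(x) + sum_i lambda_i a_i = (0, 0)
  -> stationarity OK
Primal feasibility (all g_i <= 0): OK
Dual feasibility (all lambda_i >= 0): OK
Complementary slackness (lambda_i * g_i(x) = 0 for all i): OK

Verdict: yes, KKT holds.

yes


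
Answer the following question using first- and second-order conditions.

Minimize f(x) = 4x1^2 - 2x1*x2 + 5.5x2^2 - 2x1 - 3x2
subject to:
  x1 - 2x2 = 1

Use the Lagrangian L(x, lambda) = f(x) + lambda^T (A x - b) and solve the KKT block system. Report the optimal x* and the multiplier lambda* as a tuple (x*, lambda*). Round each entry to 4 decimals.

Form the Lagrangian:
  L(x, lambda) = (1/2) x^T Q x + c^T x + lambda^T (A x - b)
Stationarity (grad_x L = 0): Q x + c + A^T lambda = 0.
Primal feasibility: A x = b.

This gives the KKT block system:
  [ Q   A^T ] [ x     ]   [-c ]
  [ A    0  ] [ lambda ] = [ b ]

Solving the linear system:
  x*      = (0.6, -0.2)
  lambda* = (-3.2)
  f(x*)   = 1.3

x* = (0.6, -0.2), lambda* = (-3.2)


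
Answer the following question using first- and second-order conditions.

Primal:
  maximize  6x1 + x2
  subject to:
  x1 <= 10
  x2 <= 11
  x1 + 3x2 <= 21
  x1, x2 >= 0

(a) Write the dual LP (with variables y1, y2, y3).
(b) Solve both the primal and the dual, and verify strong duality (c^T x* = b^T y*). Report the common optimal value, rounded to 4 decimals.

The standard primal-dual pair for 'max c^T x s.t. A x <= b, x >= 0' is:
  Dual:  min b^T y  s.t.  A^T y >= c,  y >= 0.

So the dual LP is:
  minimize  10y1 + 11y2 + 21y3
  subject to:
    y1 + y3 >= 6
    y2 + 3y3 >= 1
    y1, y2, y3 >= 0

Solving the primal: x* = (10, 3.6667).
  primal value c^T x* = 63.6667.
Solving the dual: y* = (5.6667, 0, 0.3333).
  dual value b^T y* = 63.6667.
Strong duality: c^T x* = b^T y*. Confirmed.

63.6667


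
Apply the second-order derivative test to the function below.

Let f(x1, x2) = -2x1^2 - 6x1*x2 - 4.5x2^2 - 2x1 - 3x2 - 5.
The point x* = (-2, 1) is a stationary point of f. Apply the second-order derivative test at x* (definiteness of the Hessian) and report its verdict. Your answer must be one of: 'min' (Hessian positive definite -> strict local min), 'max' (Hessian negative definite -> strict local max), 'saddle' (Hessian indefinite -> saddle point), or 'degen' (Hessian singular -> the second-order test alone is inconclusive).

Compute the Hessian H = grad^2 f:
  H = [[-4, -6], [-6, -9]]
Verify stationarity: grad f(x*) = H x* + g = (0, 0).
Eigenvalues of H: -13, 0.
H has a zero eigenvalue (singular; negative semidefinite but not definite), so H is neither positive definite, negative definite, nor indefinite. The second-order test alone is inconclusive -> degen.
(Indeed, f is constant along the null direction of H through x*, so x* is not a strict local extremum.)

degen


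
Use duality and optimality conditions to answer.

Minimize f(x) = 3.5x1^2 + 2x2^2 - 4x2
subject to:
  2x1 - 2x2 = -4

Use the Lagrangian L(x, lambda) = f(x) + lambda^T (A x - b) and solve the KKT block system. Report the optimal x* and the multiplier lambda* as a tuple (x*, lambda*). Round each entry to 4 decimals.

Form the Lagrangian:
  L(x, lambda) = (1/2) x^T Q x + c^T x + lambda^T (A x - b)
Stationarity (grad_x L = 0): Q x + c + A^T lambda = 0.
Primal feasibility: A x = b.

This gives the KKT block system:
  [ Q   A^T ] [ x     ]   [-c ]
  [ A    0  ] [ lambda ] = [ b ]

Solving the linear system:
  x*      = (-0.3636, 1.6364)
  lambda* = (1.2727)
  f(x*)   = -0.7273

x* = (-0.3636, 1.6364), lambda* = (1.2727)


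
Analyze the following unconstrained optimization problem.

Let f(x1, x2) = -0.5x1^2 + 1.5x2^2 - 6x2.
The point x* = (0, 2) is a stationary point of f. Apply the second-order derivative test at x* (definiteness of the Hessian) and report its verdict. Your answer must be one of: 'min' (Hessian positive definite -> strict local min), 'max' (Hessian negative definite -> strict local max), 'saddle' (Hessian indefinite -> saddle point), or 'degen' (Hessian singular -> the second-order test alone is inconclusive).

Compute the Hessian H = grad^2 f:
  H = [[-1, 0], [0, 3]]
Verify stationarity: grad f(x*) = H x* + g = (0, 0).
Eigenvalues of H: -1, 3.
Eigenvalues have mixed signs, so H is indefinite -> x* is a saddle point.

saddle


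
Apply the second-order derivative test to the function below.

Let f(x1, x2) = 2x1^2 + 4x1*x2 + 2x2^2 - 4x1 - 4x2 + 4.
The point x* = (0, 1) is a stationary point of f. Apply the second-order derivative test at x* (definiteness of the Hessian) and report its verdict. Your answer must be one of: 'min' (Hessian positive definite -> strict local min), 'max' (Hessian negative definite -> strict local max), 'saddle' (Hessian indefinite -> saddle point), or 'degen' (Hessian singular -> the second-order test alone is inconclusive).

Compute the Hessian H = grad^2 f:
  H = [[4, 4], [4, 4]]
Verify stationarity: grad f(x*) = H x* + g = (0, 0).
Eigenvalues of H: 0, 8.
H has a zero eigenvalue (singular; positive semidefinite but not definite), so H is neither positive definite, negative definite, nor indefinite. The second-order test alone is inconclusive -> degen.
(Indeed, f is constant along the null direction of H through x*, so x* is not a strict local extremum.)

degen


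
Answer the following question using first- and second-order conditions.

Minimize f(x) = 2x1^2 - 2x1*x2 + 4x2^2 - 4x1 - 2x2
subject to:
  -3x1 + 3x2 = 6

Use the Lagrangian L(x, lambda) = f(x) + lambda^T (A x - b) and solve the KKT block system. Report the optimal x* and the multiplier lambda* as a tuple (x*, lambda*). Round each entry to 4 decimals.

Form the Lagrangian:
  L(x, lambda) = (1/2) x^T Q x + c^T x + lambda^T (A x - b)
Stationarity (grad_x L = 0): Q x + c + A^T lambda = 0.
Primal feasibility: A x = b.

This gives the KKT block system:
  [ Q   A^T ] [ x     ]   [-c ]
  [ A    0  ] [ lambda ] = [ b ]

Solving the linear system:
  x*      = (-0.75, 1.25)
  lambda* = (-3.1667)
  f(x*)   = 9.75

x* = (-0.75, 1.25), lambda* = (-3.1667)


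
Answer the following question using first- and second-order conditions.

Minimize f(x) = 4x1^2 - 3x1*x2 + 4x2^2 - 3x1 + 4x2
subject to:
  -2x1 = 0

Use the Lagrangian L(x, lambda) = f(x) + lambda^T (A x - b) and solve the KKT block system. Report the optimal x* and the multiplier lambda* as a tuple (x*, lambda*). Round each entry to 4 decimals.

Form the Lagrangian:
  L(x, lambda) = (1/2) x^T Q x + c^T x + lambda^T (A x - b)
Stationarity (grad_x L = 0): Q x + c + A^T lambda = 0.
Primal feasibility: A x = b.

This gives the KKT block system:
  [ Q   A^T ] [ x     ]   [-c ]
  [ A    0  ] [ lambda ] = [ b ]

Solving the linear system:
  x*      = (0, -0.5)
  lambda* = (-0.75)
  f(x*)   = -1

x* = (0, -0.5), lambda* = (-0.75)


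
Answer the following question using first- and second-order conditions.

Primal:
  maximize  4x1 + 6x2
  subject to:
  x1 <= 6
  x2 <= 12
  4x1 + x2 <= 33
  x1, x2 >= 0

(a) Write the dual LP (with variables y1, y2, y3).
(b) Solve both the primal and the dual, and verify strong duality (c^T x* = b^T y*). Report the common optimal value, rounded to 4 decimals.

The standard primal-dual pair for 'max c^T x s.t. A x <= b, x >= 0' is:
  Dual:  min b^T y  s.t.  A^T y >= c,  y >= 0.

So the dual LP is:
  minimize  6y1 + 12y2 + 33y3
  subject to:
    y1 + 4y3 >= 4
    y2 + y3 >= 6
    y1, y2, y3 >= 0

Solving the primal: x* = (5.25, 12).
  primal value c^T x* = 93.
Solving the dual: y* = (0, 5, 1).
  dual value b^T y* = 93.
Strong duality: c^T x* = b^T y*. Confirmed.

93


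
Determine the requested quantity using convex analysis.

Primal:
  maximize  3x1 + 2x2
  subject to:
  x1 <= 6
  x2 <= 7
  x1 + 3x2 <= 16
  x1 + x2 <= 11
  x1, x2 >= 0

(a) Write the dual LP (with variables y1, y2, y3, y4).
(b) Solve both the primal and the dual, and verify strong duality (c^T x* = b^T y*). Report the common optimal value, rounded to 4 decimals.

The standard primal-dual pair for 'max c^T x s.t. A x <= b, x >= 0' is:
  Dual:  min b^T y  s.t.  A^T y >= c,  y >= 0.

So the dual LP is:
  minimize  6y1 + 7y2 + 16y3 + 11y4
  subject to:
    y1 + y3 + y4 >= 3
    y2 + 3y3 + y4 >= 2
    y1, y2, y3, y4 >= 0

Solving the primal: x* = (6, 3.3333).
  primal value c^T x* = 24.6667.
Solving the dual: y* = (2.3333, 0, 0.6667, 0).
  dual value b^T y* = 24.6667.
Strong duality: c^T x* = b^T y*. Confirmed.

24.6667


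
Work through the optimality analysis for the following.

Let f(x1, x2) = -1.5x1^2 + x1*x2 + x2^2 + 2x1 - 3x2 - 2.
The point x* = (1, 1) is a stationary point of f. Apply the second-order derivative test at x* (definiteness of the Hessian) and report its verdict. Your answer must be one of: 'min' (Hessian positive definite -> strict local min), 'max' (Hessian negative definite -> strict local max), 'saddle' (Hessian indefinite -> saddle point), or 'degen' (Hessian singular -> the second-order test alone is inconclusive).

Compute the Hessian H = grad^2 f:
  H = [[-3, 1], [1, 2]]
Verify stationarity: grad f(x*) = H x* + g = (0, 0).
Eigenvalues of H: -3.1926, 2.1926.
Eigenvalues have mixed signs, so H is indefinite -> x* is a saddle point.

saddle


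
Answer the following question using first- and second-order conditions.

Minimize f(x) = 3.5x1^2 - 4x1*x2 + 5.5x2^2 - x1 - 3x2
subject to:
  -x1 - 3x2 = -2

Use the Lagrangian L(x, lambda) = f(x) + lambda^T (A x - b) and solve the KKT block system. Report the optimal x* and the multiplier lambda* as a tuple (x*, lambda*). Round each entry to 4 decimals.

Form the Lagrangian:
  L(x, lambda) = (1/2) x^T Q x + c^T x + lambda^T (A x - b)
Stationarity (grad_x L = 0): Q x + c + A^T lambda = 0.
Primal feasibility: A x = b.

This gives the KKT block system:
  [ Q   A^T ] [ x     ]   [-c ]
  [ A    0  ] [ lambda ] = [ b ]

Solving the linear system:
  x*      = (0.4694, 0.5102)
  lambda* = (0.2449)
  f(x*)   = -0.7551

x* = (0.4694, 0.5102), lambda* = (0.2449)


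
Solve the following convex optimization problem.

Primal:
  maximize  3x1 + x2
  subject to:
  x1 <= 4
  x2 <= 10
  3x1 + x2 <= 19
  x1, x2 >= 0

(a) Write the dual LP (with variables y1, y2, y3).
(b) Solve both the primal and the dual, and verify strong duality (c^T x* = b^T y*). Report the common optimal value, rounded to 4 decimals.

The standard primal-dual pair for 'max c^T x s.t. A x <= b, x >= 0' is:
  Dual:  min b^T y  s.t.  A^T y >= c,  y >= 0.

So the dual LP is:
  minimize  4y1 + 10y2 + 19y3
  subject to:
    y1 + 3y3 >= 3
    y2 + y3 >= 1
    y1, y2, y3 >= 0

Solving the primal: x* = (3, 10).
  primal value c^T x* = 19.
Solving the dual: y* = (0, 0, 1).
  dual value b^T y* = 19.
Strong duality: c^T x* = b^T y*. Confirmed.

19


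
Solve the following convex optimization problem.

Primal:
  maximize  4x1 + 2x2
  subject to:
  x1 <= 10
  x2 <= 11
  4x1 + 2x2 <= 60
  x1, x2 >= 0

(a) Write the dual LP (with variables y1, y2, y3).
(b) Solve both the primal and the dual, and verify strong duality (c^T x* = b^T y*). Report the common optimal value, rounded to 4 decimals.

The standard primal-dual pair for 'max c^T x s.t. A x <= b, x >= 0' is:
  Dual:  min b^T y  s.t.  A^T y >= c,  y >= 0.

So the dual LP is:
  minimize  10y1 + 11y2 + 60y3
  subject to:
    y1 + 4y3 >= 4
    y2 + 2y3 >= 2
    y1, y2, y3 >= 0

Solving the primal: x* = (9.5, 11).
  primal value c^T x* = 60.
Solving the dual: y* = (0, 0, 1).
  dual value b^T y* = 60.
Strong duality: c^T x* = b^T y*. Confirmed.

60


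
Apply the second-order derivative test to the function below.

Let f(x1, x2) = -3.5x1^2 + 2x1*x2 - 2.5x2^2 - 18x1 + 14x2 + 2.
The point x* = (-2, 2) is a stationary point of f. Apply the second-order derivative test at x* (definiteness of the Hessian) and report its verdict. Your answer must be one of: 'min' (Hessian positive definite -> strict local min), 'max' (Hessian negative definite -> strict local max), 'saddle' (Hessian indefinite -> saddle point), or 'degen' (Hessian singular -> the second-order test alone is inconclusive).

Compute the Hessian H = grad^2 f:
  H = [[-7, 2], [2, -5]]
Verify stationarity: grad f(x*) = H x* + g = (0, 0).
Eigenvalues of H: -8.2361, -3.7639.
Both eigenvalues < 0, so H is negative definite -> x* is a strict local max.

max


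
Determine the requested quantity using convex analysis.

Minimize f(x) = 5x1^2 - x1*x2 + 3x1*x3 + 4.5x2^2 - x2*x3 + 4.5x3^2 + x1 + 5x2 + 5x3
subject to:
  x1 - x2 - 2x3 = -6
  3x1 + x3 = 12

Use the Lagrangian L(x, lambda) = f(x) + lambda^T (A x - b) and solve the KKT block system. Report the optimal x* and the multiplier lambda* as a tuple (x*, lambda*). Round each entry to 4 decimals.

Form the Lagrangian:
  L(x, lambda) = (1/2) x^T Q x + c^T x + lambda^T (A x - b)
Stationarity (grad_x L = 0): Q x + c + A^T lambda = 0.
Primal feasibility: A x = b.

This gives the KKT block system:
  [ Q   A^T ] [ x     ]   [-c ]
  [ A    0  ] [ lambda ] = [ b ]

Solving the linear system:
  x*      = (2.8063, 1.6439, 3.5812)
  lambda* = (13.4077, -17.19)
  f(x*)   = 157.8293

x* = (2.8063, 1.6439, 3.5812), lambda* = (13.4077, -17.19)


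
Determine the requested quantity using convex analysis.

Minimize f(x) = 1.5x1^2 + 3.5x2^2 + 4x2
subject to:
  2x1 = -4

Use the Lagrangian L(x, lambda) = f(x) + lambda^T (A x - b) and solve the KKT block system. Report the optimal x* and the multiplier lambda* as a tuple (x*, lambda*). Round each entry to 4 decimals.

Form the Lagrangian:
  L(x, lambda) = (1/2) x^T Q x + c^T x + lambda^T (A x - b)
Stationarity (grad_x L = 0): Q x + c + A^T lambda = 0.
Primal feasibility: A x = b.

This gives the KKT block system:
  [ Q   A^T ] [ x     ]   [-c ]
  [ A    0  ] [ lambda ] = [ b ]

Solving the linear system:
  x*      = (-2, -0.5714)
  lambda* = (3)
  f(x*)   = 4.8571

x* = (-2, -0.5714), lambda* = (3)


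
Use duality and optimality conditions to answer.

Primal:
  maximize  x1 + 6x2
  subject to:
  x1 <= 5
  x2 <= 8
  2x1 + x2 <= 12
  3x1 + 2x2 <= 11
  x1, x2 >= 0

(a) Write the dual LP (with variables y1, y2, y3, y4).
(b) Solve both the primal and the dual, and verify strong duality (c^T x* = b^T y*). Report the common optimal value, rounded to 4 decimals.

The standard primal-dual pair for 'max c^T x s.t. A x <= b, x >= 0' is:
  Dual:  min b^T y  s.t.  A^T y >= c,  y >= 0.

So the dual LP is:
  minimize  5y1 + 8y2 + 12y3 + 11y4
  subject to:
    y1 + 2y3 + 3y4 >= 1
    y2 + y3 + 2y4 >= 6
    y1, y2, y3, y4 >= 0

Solving the primal: x* = (0, 5.5).
  primal value c^T x* = 33.
Solving the dual: y* = (0, 0, 0, 3).
  dual value b^T y* = 33.
Strong duality: c^T x* = b^T y*. Confirmed.

33


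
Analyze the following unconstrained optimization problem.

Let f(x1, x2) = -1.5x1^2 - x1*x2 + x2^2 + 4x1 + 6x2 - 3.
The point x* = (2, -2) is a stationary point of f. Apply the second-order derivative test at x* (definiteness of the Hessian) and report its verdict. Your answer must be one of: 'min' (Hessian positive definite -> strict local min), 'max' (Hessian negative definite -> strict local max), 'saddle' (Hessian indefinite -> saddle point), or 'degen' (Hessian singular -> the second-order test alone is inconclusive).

Compute the Hessian H = grad^2 f:
  H = [[-3, -1], [-1, 2]]
Verify stationarity: grad f(x*) = H x* + g = (0, 0).
Eigenvalues of H: -3.1926, 2.1926.
Eigenvalues have mixed signs, so H is indefinite -> x* is a saddle point.

saddle


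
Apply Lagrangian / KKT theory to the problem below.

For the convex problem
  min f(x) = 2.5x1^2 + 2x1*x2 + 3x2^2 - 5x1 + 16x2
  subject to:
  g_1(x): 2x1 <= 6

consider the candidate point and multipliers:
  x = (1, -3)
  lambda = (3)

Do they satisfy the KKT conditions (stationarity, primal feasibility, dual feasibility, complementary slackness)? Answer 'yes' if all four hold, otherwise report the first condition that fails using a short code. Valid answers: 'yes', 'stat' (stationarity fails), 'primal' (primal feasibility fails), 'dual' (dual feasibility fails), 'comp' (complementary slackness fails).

Gradient of f: grad f(x) = Q x + c = (-6, 0)
Constraint values g_i(x) = a_i^T x - b_i:
  g_1((1, -3)) = -4
Stationarity residual: grad f(x) + sum_i lambda_i a_i = (0, 0)
  -> stationarity OK
Primal feasibility (all g_i <= 0): OK
Dual feasibility (all lambda_i >= 0): OK
Complementary slackness (lambda_i * g_i(x) = 0 for all i): FAILS

Verdict: the first failing condition is complementary_slackness -> comp.

comp


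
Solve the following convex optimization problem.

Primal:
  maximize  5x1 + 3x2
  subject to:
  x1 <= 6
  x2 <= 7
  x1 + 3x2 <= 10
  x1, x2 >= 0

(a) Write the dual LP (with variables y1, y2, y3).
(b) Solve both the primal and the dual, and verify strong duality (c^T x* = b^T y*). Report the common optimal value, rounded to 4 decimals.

The standard primal-dual pair for 'max c^T x s.t. A x <= b, x >= 0' is:
  Dual:  min b^T y  s.t.  A^T y >= c,  y >= 0.

So the dual LP is:
  minimize  6y1 + 7y2 + 10y3
  subject to:
    y1 + y3 >= 5
    y2 + 3y3 >= 3
    y1, y2, y3 >= 0

Solving the primal: x* = (6, 1.3333).
  primal value c^T x* = 34.
Solving the dual: y* = (4, 0, 1).
  dual value b^T y* = 34.
Strong duality: c^T x* = b^T y*. Confirmed.

34


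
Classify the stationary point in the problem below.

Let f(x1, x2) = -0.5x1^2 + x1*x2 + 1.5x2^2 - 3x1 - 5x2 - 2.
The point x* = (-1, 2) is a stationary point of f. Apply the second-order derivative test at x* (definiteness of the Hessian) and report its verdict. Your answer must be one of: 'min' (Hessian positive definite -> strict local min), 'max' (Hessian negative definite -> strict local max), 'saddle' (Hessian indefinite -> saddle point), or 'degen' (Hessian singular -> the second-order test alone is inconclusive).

Compute the Hessian H = grad^2 f:
  H = [[-1, 1], [1, 3]]
Verify stationarity: grad f(x*) = H x* + g = (0, 0).
Eigenvalues of H: -1.2361, 3.2361.
Eigenvalues have mixed signs, so H is indefinite -> x* is a saddle point.

saddle


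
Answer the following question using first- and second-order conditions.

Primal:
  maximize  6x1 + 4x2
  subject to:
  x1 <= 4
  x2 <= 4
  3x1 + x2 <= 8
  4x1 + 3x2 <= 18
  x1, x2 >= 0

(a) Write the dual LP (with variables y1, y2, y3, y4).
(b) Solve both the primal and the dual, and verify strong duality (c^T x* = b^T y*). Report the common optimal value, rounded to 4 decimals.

The standard primal-dual pair for 'max c^T x s.t. A x <= b, x >= 0' is:
  Dual:  min b^T y  s.t.  A^T y >= c,  y >= 0.

So the dual LP is:
  minimize  4y1 + 4y2 + 8y3 + 18y4
  subject to:
    y1 + 3y3 + 4y4 >= 6
    y2 + y3 + 3y4 >= 4
    y1, y2, y3, y4 >= 0

Solving the primal: x* = (1.3333, 4).
  primal value c^T x* = 24.
Solving the dual: y* = (0, 2, 2, 0).
  dual value b^T y* = 24.
Strong duality: c^T x* = b^T y*. Confirmed.

24


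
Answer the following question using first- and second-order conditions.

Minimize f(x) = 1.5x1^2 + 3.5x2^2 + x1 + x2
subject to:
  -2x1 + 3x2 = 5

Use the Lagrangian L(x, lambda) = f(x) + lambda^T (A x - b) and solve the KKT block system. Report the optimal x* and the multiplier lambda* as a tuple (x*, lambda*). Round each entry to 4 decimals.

Form the Lagrangian:
  L(x, lambda) = (1/2) x^T Q x + c^T x + lambda^T (A x - b)
Stationarity (grad_x L = 0): Q x + c + A^T lambda = 0.
Primal feasibility: A x = b.

This gives the KKT block system:
  [ Q   A^T ] [ x     ]   [-c ]
  [ A    0  ] [ lambda ] = [ b ]

Solving the linear system:
  x*      = (-1.5455, 0.6364)
  lambda* = (-1.8182)
  f(x*)   = 4.0909

x* = (-1.5455, 0.6364), lambda* = (-1.8182)


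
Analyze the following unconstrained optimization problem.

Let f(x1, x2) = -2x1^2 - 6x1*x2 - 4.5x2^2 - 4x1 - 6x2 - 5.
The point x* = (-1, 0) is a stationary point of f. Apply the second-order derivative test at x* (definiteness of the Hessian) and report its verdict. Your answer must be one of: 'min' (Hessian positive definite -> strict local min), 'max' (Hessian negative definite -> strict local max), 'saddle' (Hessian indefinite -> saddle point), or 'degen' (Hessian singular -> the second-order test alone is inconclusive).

Compute the Hessian H = grad^2 f:
  H = [[-4, -6], [-6, -9]]
Verify stationarity: grad f(x*) = H x* + g = (0, 0).
Eigenvalues of H: -13, 0.
H has a zero eigenvalue (singular; negative semidefinite but not definite), so H is neither positive definite, negative definite, nor indefinite. The second-order test alone is inconclusive -> degen.
(Indeed, f is constant along the null direction of H through x*, so x* is not a strict local extremum.)

degen


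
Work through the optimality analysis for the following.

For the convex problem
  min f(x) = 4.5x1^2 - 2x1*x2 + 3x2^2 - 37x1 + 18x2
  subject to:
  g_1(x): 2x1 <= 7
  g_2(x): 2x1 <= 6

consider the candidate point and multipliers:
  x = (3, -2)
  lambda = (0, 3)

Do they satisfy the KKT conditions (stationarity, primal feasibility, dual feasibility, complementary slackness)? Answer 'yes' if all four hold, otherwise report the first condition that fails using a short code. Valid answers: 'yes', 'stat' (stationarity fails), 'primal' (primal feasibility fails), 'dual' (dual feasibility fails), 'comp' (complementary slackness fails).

Gradient of f: grad f(x) = Q x + c = (-6, 0)
Constraint values g_i(x) = a_i^T x - b_i:
  g_1((3, -2)) = -1
  g_2((3, -2)) = 0
Stationarity residual: grad f(x) + sum_i lambda_i a_i = (0, 0)
  -> stationarity OK
Primal feasibility (all g_i <= 0): OK
Dual feasibility (all lambda_i >= 0): OK
Complementary slackness (lambda_i * g_i(x) = 0 for all i): OK

Verdict: yes, KKT holds.

yes


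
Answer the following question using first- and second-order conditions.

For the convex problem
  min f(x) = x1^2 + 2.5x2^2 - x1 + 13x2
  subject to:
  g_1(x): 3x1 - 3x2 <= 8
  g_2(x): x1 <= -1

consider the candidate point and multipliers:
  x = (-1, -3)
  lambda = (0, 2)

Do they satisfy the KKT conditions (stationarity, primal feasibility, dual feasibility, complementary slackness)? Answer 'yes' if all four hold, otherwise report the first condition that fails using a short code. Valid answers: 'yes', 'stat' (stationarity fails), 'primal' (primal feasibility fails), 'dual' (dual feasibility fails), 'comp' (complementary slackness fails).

Gradient of f: grad f(x) = Q x + c = (-3, -2)
Constraint values g_i(x) = a_i^T x - b_i:
  g_1((-1, -3)) = -2
  g_2((-1, -3)) = 0
Stationarity residual: grad f(x) + sum_i lambda_i a_i = (-1, -2)
  -> stationarity FAILS
Primal feasibility (all g_i <= 0): OK
Dual feasibility (all lambda_i >= 0): OK
Complementary slackness (lambda_i * g_i(x) = 0 for all i): OK

Verdict: the first failing condition is stationarity -> stat.

stat


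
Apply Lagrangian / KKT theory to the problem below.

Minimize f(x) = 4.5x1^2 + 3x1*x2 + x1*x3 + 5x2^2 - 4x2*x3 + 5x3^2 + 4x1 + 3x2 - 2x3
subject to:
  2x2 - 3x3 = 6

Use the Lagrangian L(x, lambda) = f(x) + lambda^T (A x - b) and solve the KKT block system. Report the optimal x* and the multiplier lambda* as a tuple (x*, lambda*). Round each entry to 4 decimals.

Form the Lagrangian:
  L(x, lambda) = (1/2) x^T Q x + c^T x + lambda^T (A x - b)
Stationarity (grad_x L = 0): Q x + c + A^T lambda = 0.
Primal feasibility: A x = b.

This gives the KKT block system:
  [ Q   A^T ] [ x     ]   [-c ]
  [ A    0  ] [ lambda ] = [ b ]

Solving the linear system:
  x*      = (-0.4619, 0.5883, -1.6078)
  lambda* = (-6.9643)
  f(x*)   = 22.4595

x* = (-0.4619, 0.5883, -1.6078), lambda* = (-6.9643)


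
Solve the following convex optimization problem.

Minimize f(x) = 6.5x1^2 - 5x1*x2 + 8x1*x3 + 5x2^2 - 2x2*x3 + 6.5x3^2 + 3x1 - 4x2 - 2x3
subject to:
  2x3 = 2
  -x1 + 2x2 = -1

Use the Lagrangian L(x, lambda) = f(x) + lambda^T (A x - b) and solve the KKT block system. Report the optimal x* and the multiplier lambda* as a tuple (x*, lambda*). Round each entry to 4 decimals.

Form the Lagrangian:
  L(x, lambda) = (1/2) x^T Q x + c^T x + lambda^T (A x - b)
Stationarity (grad_x L = 0): Q x + c + A^T lambda = 0.
Primal feasibility: A x = b.

This gives the KKT block system:
  [ Q   A^T ] [ x     ]   [-c ]
  [ A    0  ] [ lambda ] = [ b ]

Solving the linear system:
  x*      = (-0.7619, -0.881, 1)
  lambda* = (-3.3333, 5.5)
  f(x*)   = 5.7024

x* = (-0.7619, -0.881, 1), lambda* = (-3.3333, 5.5)


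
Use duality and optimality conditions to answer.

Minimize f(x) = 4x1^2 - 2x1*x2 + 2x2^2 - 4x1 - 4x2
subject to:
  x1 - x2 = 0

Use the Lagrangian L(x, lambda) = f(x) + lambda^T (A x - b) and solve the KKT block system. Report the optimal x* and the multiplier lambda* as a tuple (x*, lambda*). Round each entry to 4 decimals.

Form the Lagrangian:
  L(x, lambda) = (1/2) x^T Q x + c^T x + lambda^T (A x - b)
Stationarity (grad_x L = 0): Q x + c + A^T lambda = 0.
Primal feasibility: A x = b.

This gives the KKT block system:
  [ Q   A^T ] [ x     ]   [-c ]
  [ A    0  ] [ lambda ] = [ b ]

Solving the linear system:
  x*      = (1, 1)
  lambda* = (-2)
  f(x*)   = -4

x* = (1, 1), lambda* = (-2)


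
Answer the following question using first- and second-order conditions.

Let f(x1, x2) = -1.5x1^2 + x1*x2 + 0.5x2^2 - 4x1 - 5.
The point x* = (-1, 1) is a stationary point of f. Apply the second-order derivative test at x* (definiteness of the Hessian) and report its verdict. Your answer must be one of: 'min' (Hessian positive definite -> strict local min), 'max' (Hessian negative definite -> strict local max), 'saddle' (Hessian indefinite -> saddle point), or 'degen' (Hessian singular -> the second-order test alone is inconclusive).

Compute the Hessian H = grad^2 f:
  H = [[-3, 1], [1, 1]]
Verify stationarity: grad f(x*) = H x* + g = (0, 0).
Eigenvalues of H: -3.2361, 1.2361.
Eigenvalues have mixed signs, so H is indefinite -> x* is a saddle point.

saddle


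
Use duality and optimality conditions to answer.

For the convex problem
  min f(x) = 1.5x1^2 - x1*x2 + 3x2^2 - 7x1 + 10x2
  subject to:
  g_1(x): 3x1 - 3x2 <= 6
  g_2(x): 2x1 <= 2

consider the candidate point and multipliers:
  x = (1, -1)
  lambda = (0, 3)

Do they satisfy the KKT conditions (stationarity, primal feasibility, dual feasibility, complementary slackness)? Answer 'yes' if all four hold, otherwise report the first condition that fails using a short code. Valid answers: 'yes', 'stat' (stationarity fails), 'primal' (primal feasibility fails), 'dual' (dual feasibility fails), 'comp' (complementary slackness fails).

Gradient of f: grad f(x) = Q x + c = (-3, 3)
Constraint values g_i(x) = a_i^T x - b_i:
  g_1((1, -1)) = 0
  g_2((1, -1)) = 0
Stationarity residual: grad f(x) + sum_i lambda_i a_i = (3, 3)
  -> stationarity FAILS
Primal feasibility (all g_i <= 0): OK
Dual feasibility (all lambda_i >= 0): OK
Complementary slackness (lambda_i * g_i(x) = 0 for all i): OK

Verdict: the first failing condition is stationarity -> stat.

stat


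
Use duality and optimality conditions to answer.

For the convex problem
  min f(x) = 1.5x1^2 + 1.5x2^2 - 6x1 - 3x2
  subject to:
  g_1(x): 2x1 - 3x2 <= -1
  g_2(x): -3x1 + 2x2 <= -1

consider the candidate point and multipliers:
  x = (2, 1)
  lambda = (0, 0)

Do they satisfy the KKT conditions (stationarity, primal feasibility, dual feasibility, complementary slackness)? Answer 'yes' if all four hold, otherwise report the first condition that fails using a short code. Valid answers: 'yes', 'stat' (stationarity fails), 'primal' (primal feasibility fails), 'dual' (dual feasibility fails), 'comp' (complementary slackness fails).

Gradient of f: grad f(x) = Q x + c = (0, 0)
Constraint values g_i(x) = a_i^T x - b_i:
  g_1((2, 1)) = 2
  g_2((2, 1)) = -3
Stationarity residual: grad f(x) + sum_i lambda_i a_i = (0, 0)
  -> stationarity OK
Primal feasibility (all g_i <= 0): FAILS
Dual feasibility (all lambda_i >= 0): OK
Complementary slackness (lambda_i * g_i(x) = 0 for all i): OK

Verdict: the first failing condition is primal_feasibility -> primal.

primal


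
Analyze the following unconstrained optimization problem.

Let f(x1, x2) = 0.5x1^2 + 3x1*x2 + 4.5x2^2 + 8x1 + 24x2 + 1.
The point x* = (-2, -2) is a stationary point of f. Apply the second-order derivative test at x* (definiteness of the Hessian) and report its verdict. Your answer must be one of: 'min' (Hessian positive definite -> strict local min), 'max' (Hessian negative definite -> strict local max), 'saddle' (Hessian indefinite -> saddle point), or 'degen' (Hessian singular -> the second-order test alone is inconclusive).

Compute the Hessian H = grad^2 f:
  H = [[1, 3], [3, 9]]
Verify stationarity: grad f(x*) = H x* + g = (0, 0).
Eigenvalues of H: 0, 10.
H has a zero eigenvalue (singular; positive semidefinite but not definite), so H is neither positive definite, negative definite, nor indefinite. The second-order test alone is inconclusive -> degen.
(Indeed, f is constant along the null direction of H through x*, so x* is not a strict local extremum.)

degen


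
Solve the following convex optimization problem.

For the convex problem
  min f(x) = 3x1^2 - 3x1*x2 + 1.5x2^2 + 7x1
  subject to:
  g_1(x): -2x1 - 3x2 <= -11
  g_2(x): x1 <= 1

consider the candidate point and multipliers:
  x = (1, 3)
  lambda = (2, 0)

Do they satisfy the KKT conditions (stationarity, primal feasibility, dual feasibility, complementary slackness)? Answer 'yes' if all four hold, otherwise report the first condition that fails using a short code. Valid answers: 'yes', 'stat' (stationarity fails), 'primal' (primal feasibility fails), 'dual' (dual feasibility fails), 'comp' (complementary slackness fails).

Gradient of f: grad f(x) = Q x + c = (4, 6)
Constraint values g_i(x) = a_i^T x - b_i:
  g_1((1, 3)) = 0
  g_2((1, 3)) = 0
Stationarity residual: grad f(x) + sum_i lambda_i a_i = (0, 0)
  -> stationarity OK
Primal feasibility (all g_i <= 0): OK
Dual feasibility (all lambda_i >= 0): OK
Complementary slackness (lambda_i * g_i(x) = 0 for all i): OK

Verdict: yes, KKT holds.

yes


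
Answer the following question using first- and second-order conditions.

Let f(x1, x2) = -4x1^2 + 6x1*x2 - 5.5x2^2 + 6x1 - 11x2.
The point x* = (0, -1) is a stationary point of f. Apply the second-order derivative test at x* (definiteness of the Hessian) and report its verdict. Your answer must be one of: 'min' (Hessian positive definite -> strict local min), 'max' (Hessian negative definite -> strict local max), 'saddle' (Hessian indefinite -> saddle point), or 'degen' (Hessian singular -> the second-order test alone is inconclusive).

Compute the Hessian H = grad^2 f:
  H = [[-8, 6], [6, -11]]
Verify stationarity: grad f(x*) = H x* + g = (0, 0).
Eigenvalues of H: -15.6847, -3.3153.
Both eigenvalues < 0, so H is negative definite -> x* is a strict local max.

max


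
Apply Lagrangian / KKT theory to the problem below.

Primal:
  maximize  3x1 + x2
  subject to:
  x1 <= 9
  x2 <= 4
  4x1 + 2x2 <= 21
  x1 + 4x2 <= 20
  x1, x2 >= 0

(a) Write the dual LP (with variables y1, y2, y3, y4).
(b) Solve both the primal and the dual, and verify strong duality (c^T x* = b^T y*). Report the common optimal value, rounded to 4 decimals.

The standard primal-dual pair for 'max c^T x s.t. A x <= b, x >= 0' is:
  Dual:  min b^T y  s.t.  A^T y >= c,  y >= 0.

So the dual LP is:
  minimize  9y1 + 4y2 + 21y3 + 20y4
  subject to:
    y1 + 4y3 + y4 >= 3
    y2 + 2y3 + 4y4 >= 1
    y1, y2, y3, y4 >= 0

Solving the primal: x* = (5.25, 0).
  primal value c^T x* = 15.75.
Solving the dual: y* = (0, 0, 0.75, 0).
  dual value b^T y* = 15.75.
Strong duality: c^T x* = b^T y*. Confirmed.

15.75


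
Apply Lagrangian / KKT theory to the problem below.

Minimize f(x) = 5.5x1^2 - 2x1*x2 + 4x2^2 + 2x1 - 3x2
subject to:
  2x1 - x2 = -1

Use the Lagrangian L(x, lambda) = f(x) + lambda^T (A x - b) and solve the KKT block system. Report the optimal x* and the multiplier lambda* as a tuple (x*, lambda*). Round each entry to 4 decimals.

Form the Lagrangian:
  L(x, lambda) = (1/2) x^T Q x + c^T x + lambda^T (A x - b)
Stationarity (grad_x L = 0): Q x + c + A^T lambda = 0.
Primal feasibility: A x = b.

This gives the KKT block system:
  [ Q   A^T ] [ x     ]   [-c ]
  [ A    0  ] [ lambda ] = [ b ]

Solving the linear system:
  x*      = (-0.2857, 0.4286)
  lambda* = (1)
  f(x*)   = -0.4286

x* = (-0.2857, 0.4286), lambda* = (1)


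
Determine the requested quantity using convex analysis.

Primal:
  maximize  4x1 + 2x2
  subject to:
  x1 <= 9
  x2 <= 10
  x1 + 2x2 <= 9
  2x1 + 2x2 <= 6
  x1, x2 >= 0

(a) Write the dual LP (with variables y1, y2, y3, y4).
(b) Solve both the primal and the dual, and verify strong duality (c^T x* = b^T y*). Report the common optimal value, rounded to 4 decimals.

The standard primal-dual pair for 'max c^T x s.t. A x <= b, x >= 0' is:
  Dual:  min b^T y  s.t.  A^T y >= c,  y >= 0.

So the dual LP is:
  minimize  9y1 + 10y2 + 9y3 + 6y4
  subject to:
    y1 + y3 + 2y4 >= 4
    y2 + 2y3 + 2y4 >= 2
    y1, y2, y3, y4 >= 0

Solving the primal: x* = (3, 0).
  primal value c^T x* = 12.
Solving the dual: y* = (0, 0, 0, 2).
  dual value b^T y* = 12.
Strong duality: c^T x* = b^T y*. Confirmed.

12


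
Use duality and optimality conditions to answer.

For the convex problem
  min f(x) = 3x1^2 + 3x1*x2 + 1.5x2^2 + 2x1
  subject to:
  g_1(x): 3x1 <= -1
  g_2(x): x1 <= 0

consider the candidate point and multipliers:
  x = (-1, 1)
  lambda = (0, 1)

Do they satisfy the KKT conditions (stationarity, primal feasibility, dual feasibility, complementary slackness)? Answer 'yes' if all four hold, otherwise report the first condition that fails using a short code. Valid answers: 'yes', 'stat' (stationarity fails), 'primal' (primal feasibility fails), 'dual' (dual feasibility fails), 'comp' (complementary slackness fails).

Gradient of f: grad f(x) = Q x + c = (-1, 0)
Constraint values g_i(x) = a_i^T x - b_i:
  g_1((-1, 1)) = -2
  g_2((-1, 1)) = -1
Stationarity residual: grad f(x) + sum_i lambda_i a_i = (0, 0)
  -> stationarity OK
Primal feasibility (all g_i <= 0): OK
Dual feasibility (all lambda_i >= 0): OK
Complementary slackness (lambda_i * g_i(x) = 0 for all i): FAILS

Verdict: the first failing condition is complementary_slackness -> comp.

comp


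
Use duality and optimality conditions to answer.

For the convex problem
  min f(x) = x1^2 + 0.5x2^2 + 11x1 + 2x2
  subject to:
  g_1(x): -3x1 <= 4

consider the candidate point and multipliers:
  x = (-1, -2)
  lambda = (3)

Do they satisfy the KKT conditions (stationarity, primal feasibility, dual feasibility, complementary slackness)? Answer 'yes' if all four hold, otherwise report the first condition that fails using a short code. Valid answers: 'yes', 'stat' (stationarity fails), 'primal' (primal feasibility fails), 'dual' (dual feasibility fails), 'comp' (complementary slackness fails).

Gradient of f: grad f(x) = Q x + c = (9, 0)
Constraint values g_i(x) = a_i^T x - b_i:
  g_1((-1, -2)) = -1
Stationarity residual: grad f(x) + sum_i lambda_i a_i = (0, 0)
  -> stationarity OK
Primal feasibility (all g_i <= 0): OK
Dual feasibility (all lambda_i >= 0): OK
Complementary slackness (lambda_i * g_i(x) = 0 for all i): FAILS

Verdict: the first failing condition is complementary_slackness -> comp.

comp


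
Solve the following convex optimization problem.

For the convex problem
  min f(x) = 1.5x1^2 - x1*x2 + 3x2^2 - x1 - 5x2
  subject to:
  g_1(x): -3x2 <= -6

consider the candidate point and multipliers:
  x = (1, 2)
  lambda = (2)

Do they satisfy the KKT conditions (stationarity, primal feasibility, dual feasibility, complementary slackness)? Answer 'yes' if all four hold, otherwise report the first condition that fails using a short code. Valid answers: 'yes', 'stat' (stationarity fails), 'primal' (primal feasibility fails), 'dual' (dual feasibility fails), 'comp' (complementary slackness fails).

Gradient of f: grad f(x) = Q x + c = (0, 6)
Constraint values g_i(x) = a_i^T x - b_i:
  g_1((1, 2)) = 0
Stationarity residual: grad f(x) + sum_i lambda_i a_i = (0, 0)
  -> stationarity OK
Primal feasibility (all g_i <= 0): OK
Dual feasibility (all lambda_i >= 0): OK
Complementary slackness (lambda_i * g_i(x) = 0 for all i): OK

Verdict: yes, KKT holds.

yes


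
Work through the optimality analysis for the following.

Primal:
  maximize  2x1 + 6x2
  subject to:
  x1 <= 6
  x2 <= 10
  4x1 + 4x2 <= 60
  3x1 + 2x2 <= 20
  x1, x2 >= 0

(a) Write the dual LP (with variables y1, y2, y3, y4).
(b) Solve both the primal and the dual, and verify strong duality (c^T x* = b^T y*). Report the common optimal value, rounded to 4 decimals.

The standard primal-dual pair for 'max c^T x s.t. A x <= b, x >= 0' is:
  Dual:  min b^T y  s.t.  A^T y >= c,  y >= 0.

So the dual LP is:
  minimize  6y1 + 10y2 + 60y3 + 20y4
  subject to:
    y1 + 4y3 + 3y4 >= 2
    y2 + 4y3 + 2y4 >= 6
    y1, y2, y3, y4 >= 0

Solving the primal: x* = (0, 10).
  primal value c^T x* = 60.
Solving the dual: y* = (0, 4.6667, 0, 0.6667).
  dual value b^T y* = 60.
Strong duality: c^T x* = b^T y*. Confirmed.

60


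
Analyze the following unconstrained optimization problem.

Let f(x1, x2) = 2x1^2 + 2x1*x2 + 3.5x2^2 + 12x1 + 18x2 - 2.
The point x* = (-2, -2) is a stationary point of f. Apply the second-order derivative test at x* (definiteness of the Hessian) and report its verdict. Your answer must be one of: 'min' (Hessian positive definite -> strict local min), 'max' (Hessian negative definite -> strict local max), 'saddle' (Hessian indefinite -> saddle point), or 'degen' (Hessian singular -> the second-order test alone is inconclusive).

Compute the Hessian H = grad^2 f:
  H = [[4, 2], [2, 7]]
Verify stationarity: grad f(x*) = H x* + g = (0, 0).
Eigenvalues of H: 3, 8.
Both eigenvalues > 0, so H is positive definite -> x* is a strict local min.

min


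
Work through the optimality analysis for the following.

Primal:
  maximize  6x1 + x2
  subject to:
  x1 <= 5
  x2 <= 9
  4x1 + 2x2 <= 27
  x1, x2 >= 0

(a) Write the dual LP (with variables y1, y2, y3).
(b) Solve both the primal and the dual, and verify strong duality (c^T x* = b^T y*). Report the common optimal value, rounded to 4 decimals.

The standard primal-dual pair for 'max c^T x s.t. A x <= b, x >= 0' is:
  Dual:  min b^T y  s.t.  A^T y >= c,  y >= 0.

So the dual LP is:
  minimize  5y1 + 9y2 + 27y3
  subject to:
    y1 + 4y3 >= 6
    y2 + 2y3 >= 1
    y1, y2, y3 >= 0

Solving the primal: x* = (5, 3.5).
  primal value c^T x* = 33.5.
Solving the dual: y* = (4, 0, 0.5).
  dual value b^T y* = 33.5.
Strong duality: c^T x* = b^T y*. Confirmed.

33.5


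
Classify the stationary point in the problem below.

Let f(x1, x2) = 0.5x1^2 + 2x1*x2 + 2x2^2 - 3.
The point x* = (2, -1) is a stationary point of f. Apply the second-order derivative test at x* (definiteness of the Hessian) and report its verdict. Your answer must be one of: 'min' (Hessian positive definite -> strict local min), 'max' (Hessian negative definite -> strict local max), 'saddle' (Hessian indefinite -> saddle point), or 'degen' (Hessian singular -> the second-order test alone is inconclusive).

Compute the Hessian H = grad^2 f:
  H = [[1, 2], [2, 4]]
Verify stationarity: grad f(x*) = H x* + g = (0, 0).
Eigenvalues of H: 0, 5.
H has a zero eigenvalue (singular; positive semidefinite but not definite), so H is neither positive definite, negative definite, nor indefinite. The second-order test alone is inconclusive -> degen.
(Indeed, f is constant along the null direction of H through x*, so x* is not a strict local extremum.)

degen


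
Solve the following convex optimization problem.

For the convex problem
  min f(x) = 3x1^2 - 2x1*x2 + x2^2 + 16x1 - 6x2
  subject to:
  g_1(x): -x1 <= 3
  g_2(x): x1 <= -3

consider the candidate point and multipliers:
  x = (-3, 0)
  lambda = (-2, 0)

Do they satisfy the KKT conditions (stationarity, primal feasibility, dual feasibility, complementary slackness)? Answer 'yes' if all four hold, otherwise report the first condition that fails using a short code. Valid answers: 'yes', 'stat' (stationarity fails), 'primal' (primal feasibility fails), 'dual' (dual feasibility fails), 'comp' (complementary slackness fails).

Gradient of f: grad f(x) = Q x + c = (-2, 0)
Constraint values g_i(x) = a_i^T x - b_i:
  g_1((-3, 0)) = 0
  g_2((-3, 0)) = 0
Stationarity residual: grad f(x) + sum_i lambda_i a_i = (0, 0)
  -> stationarity OK
Primal feasibility (all g_i <= 0): OK
Dual feasibility (all lambda_i >= 0): FAILS
Complementary slackness (lambda_i * g_i(x) = 0 for all i): OK

Verdict: the first failing condition is dual_feasibility -> dual.

dual
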